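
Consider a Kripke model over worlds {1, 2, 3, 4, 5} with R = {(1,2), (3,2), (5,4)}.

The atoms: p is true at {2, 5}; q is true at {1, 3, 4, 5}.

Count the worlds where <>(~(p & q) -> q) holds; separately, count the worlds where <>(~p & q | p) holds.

1 and 3

For <>(~(p & q) -> q):
1: successors {2}; ~(p & q) -> q there: 2:F. ✗
2: no successors, so <>(~(p & q) -> q) fails. ✗
3: successors {2}; ~(p & q) -> q there: 2:F. ✗
4: no successors, so <>(~(p & q) -> q) fails. ✗
5: successors {4}; ~(p & q) -> q there: 4:T. ✓
— 1 world.
For <>(~p & q | p):
1: successors {2}; ~p & q | p there: 2:T. ✓
2: no successors, so <>(~p & q | p) fails. ✗
3: successors {2}; ~p & q | p there: 2:T. ✓
4: no successors, so <>(~p & q | p) fails. ✗
5: successors {4}; ~p & q | p there: 4:T. ✓
— 3 worlds.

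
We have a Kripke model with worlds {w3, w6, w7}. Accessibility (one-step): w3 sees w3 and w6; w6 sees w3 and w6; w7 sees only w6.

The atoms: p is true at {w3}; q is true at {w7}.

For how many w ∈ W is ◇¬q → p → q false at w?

w3: ◇¬q is T, p → q is F. ✗
w6: ◇¬q is T, p → q is T. ✓
w7: ◇¬q is T, p → q is T. ✓
Satisfying worlds: {w6, w7}.
So ◇¬q → p → q fails at the other 1 world.

1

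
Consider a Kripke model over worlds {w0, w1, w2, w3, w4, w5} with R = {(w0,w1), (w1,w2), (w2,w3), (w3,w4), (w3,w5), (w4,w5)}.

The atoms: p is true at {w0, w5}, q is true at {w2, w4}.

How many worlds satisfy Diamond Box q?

w0: successors {w1}; Box q there: w1:T. ✓
w1: successors {w2}; Box q there: w2:F. ✗
w2: successors {w3}; Box q there: w3:F. ✗
w3: successors {w4, w5}; Box q there: w4:F, w5:T. ✓
w4: successors {w5}; Box q there: w5:T. ✓
w5: no successors, so Diamond Box q fails. ✗
Satisfying worlds: {w0, w3, w4}.

3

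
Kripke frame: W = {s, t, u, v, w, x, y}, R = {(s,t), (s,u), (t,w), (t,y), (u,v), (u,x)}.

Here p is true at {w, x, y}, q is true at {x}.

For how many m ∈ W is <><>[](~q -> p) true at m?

s: successors {t, u}; <>[](~q -> p) there: t:T, u:T. ✓
t: successors {w, y}; <>[](~q -> p) there: w:F, y:F. ✗
u: successors {v, x}; <>[](~q -> p) there: v:F, x:F. ✗
v: no successors, so <><>[](~q -> p) fails. ✗
w: no successors, so <><>[](~q -> p) fails. ✗
x: no successors, so <><>[](~q -> p) fails. ✗
y: no successors, so <><>[](~q -> p) fails. ✗
Satisfying worlds: {s}.

1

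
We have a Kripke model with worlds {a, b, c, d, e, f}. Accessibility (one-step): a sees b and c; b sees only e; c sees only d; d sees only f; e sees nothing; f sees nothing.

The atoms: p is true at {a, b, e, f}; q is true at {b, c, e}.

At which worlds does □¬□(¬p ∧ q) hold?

{a, c, e, f}

a: successors {b, c}; ¬□(¬p ∧ q) there: b:T, c:T. ✓
b: successors {e}; ¬□(¬p ∧ q) there: e:F. ✗
c: successors {d}; ¬□(¬p ∧ q) there: d:T. ✓
d: successors {f}; ¬□(¬p ∧ q) there: f:F. ✗
e: no successors, so □¬□(¬p ∧ q) holds vacuously. ✓
f: no successors, so □¬□(¬p ∧ q) holds vacuously. ✓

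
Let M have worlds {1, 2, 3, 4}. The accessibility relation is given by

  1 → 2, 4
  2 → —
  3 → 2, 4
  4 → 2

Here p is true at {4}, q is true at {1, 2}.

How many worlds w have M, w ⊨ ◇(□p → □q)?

1: successors {2, 4}; □p → □q there: 2:T, 4:T. ✓
2: no successors, so ◇(□p → □q) fails. ✗
3: successors {2, 4}; □p → □q there: 2:T, 4:T. ✓
4: successors {2}; □p → □q there: 2:T. ✓
Satisfying worlds: {1, 3, 4}.

3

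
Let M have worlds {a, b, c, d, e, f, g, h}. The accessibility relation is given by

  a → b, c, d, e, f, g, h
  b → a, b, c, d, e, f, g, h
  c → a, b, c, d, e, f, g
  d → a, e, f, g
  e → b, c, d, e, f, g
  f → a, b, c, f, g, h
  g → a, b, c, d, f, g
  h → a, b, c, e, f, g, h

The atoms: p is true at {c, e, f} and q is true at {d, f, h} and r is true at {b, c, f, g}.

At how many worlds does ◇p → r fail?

a: ◇p is T, r is F. ✗
b: ◇p is T, r is T. ✓
c: ◇p is T, r is T. ✓
d: ◇p is T, r is F. ✗
e: ◇p is T, r is F. ✗
f: ◇p is T, r is T. ✓
g: ◇p is T, r is T. ✓
h: ◇p is T, r is F. ✗
Satisfying worlds: {b, c, f, g}.
So ◇p → r fails at the other 4 worlds.

4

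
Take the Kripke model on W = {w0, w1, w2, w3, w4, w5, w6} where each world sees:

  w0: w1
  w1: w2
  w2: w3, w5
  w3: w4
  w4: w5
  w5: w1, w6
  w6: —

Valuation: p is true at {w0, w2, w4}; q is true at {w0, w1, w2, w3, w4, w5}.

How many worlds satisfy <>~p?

4

w0: successors {w1}; ~p there: w1:T. ✓
w1: successors {w2}; ~p there: w2:F. ✗
w2: successors {w3, w5}; ~p there: w3:T, w5:T. ✓
w3: successors {w4}; ~p there: w4:F. ✗
w4: successors {w5}; ~p there: w5:T. ✓
w5: successors {w1, w6}; ~p there: w1:T, w6:T. ✓
w6: no successors, so <>~p fails. ✗
Satisfying worlds: {w0, w2, w4, w5}.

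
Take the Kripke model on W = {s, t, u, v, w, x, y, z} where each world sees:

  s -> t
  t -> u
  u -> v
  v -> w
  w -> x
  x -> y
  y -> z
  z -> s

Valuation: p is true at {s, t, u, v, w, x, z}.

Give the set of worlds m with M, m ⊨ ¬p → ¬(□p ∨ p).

{s, t, u, v, w, x, z}

s: ¬p is F, ¬(□p ∨ p) is F. ✓
t: ¬p is F, ¬(□p ∨ p) is F. ✓
u: ¬p is F, ¬(□p ∨ p) is F. ✓
v: ¬p is F, ¬(□p ∨ p) is F. ✓
w: ¬p is F, ¬(□p ∨ p) is F. ✓
x: ¬p is F, ¬(□p ∨ p) is F. ✓
y: ¬p is T, ¬(□p ∨ p) is F. ✗
z: ¬p is F, ¬(□p ∨ p) is F. ✓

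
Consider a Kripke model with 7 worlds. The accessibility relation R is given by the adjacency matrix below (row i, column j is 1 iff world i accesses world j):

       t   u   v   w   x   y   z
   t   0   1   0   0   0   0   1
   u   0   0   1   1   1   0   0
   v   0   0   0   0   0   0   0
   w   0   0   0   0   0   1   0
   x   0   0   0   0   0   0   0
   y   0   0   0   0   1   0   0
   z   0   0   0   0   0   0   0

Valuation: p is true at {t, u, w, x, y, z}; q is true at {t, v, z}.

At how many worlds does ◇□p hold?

4

t: successors {u, z}; □p there: u:F, z:T. ✓
u: successors {v, w, x}; □p there: v:T, w:T, x:T. ✓
v: no successors, so ◇□p fails. ✗
w: successors {y}; □p there: y:T. ✓
x: no successors, so ◇□p fails. ✗
y: successors {x}; □p there: x:T. ✓
z: no successors, so ◇□p fails. ✗
Satisfying worlds: {t, u, w, y}.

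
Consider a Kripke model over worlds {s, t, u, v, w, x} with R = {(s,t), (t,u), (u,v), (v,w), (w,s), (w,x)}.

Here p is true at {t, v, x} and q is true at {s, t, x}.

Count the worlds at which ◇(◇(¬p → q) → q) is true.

3

s: successors {t}; ◇(¬p → q) → q there: t:T. ✓
t: successors {u}; ◇(¬p → q) → q there: u:F. ✗
u: successors {v}; ◇(¬p → q) → q there: v:T. ✓
v: successors {w}; ◇(¬p → q) → q there: w:F. ✗
w: successors {s, x}; ◇(¬p → q) → q there: s:T, x:T. ✓
x: no successors, so ◇(◇(¬p → q) → q) fails. ✗
Satisfying worlds: {s, u, w}.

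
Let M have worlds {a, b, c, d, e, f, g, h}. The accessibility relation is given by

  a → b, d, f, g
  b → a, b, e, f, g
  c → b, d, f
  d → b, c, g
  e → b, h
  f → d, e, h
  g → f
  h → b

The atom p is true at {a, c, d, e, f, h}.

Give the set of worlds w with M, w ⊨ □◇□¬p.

a: successors {b, d, f, g}; ◇□¬p there: b:F, d:F, f:T, g:F. ✗
b: successors {a, b, e, f, g}; ◇□¬p there: a:F, b:F, e:T, f:T, g:F. ✗
c: successors {b, d, f}; ◇□¬p there: b:F, d:F, f:T. ✗
d: successors {b, c, g}; ◇□¬p there: b:F, c:F, g:F. ✗
e: successors {b, h}; ◇□¬p there: b:F, h:F. ✗
f: successors {d, e, h}; ◇□¬p there: d:F, e:T, h:F. ✗
g: successors {f}; ◇□¬p there: f:T. ✓
h: successors {b}; ◇□¬p there: b:F. ✗

{g}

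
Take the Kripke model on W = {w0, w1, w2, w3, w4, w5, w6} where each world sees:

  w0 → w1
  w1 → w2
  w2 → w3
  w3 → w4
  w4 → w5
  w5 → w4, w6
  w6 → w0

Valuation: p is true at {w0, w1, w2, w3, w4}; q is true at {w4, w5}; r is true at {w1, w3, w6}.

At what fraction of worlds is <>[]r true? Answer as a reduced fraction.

2/7

w0: successors {w1}; []r there: w1:F. ✗
w1: successors {w2}; []r there: w2:T. ✓
w2: successors {w3}; []r there: w3:F. ✗
w3: successors {w4}; []r there: w4:F. ✗
w4: successors {w5}; []r there: w5:F. ✗
w5: successors {w4, w6}; []r there: w4:F, w6:F. ✗
w6: successors {w0}; []r there: w0:T. ✓
That's 2 of 7 worlds, so 2/7.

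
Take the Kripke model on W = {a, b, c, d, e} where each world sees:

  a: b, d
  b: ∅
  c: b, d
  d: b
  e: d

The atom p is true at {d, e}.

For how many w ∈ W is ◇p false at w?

2

a: successors {b, d}; p there: b:F, d:T. ✓
b: no successors, so ◇p fails. ✗
c: successors {b, d}; p there: b:F, d:T. ✓
d: successors {b}; p there: b:F. ✗
e: successors {d}; p there: d:T. ✓
Satisfying worlds: {a, c, e}.
So ◇p fails at the other 2 worlds.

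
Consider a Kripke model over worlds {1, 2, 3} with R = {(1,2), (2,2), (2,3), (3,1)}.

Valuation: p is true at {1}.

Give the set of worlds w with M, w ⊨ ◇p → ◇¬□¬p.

{1, 2}

1: ◇p is F, ◇¬□¬p is F. ✓
2: ◇p is F, ◇¬□¬p is T. ✓
3: ◇p is T, ◇¬□¬p is F. ✗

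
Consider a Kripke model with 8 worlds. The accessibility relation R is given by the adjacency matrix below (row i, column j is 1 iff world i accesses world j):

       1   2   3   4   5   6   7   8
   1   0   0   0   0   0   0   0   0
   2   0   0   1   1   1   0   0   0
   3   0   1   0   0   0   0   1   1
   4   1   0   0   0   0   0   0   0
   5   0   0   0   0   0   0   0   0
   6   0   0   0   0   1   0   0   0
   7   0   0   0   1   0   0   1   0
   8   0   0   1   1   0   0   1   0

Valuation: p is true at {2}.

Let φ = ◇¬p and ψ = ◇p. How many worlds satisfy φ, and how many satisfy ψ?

6 and 1

For ◇¬p:
1: no successors, so ◇¬p fails. ✗
2: successors {3, 4, 5}; ¬p there: 3:T, 4:T, 5:T. ✓
3: successors {2, 7, 8}; ¬p there: 2:F, 7:T, 8:T. ✓
4: successors {1}; ¬p there: 1:T. ✓
5: no successors, so ◇¬p fails. ✗
6: successors {5}; ¬p there: 5:T. ✓
7: successors {4, 7}; ¬p there: 4:T, 7:T. ✓
8: successors {3, 4, 7}; ¬p there: 3:T, 4:T, 7:T. ✓
— 6 worlds.
For ◇p:
1: no successors, so ◇p fails. ✗
2: successors {3, 4, 5}; p there: 3:F, 4:F, 5:F. ✗
3: successors {2, 7, 8}; p there: 2:T, 7:F, 8:F. ✓
4: successors {1}; p there: 1:F. ✗
5: no successors, so ◇p fails. ✗
6: successors {5}; p there: 5:F. ✗
7: successors {4, 7}; p there: 4:F, 7:F. ✗
8: successors {3, 4, 7}; p there: 3:F, 4:F, 7:F. ✗
— 1 world.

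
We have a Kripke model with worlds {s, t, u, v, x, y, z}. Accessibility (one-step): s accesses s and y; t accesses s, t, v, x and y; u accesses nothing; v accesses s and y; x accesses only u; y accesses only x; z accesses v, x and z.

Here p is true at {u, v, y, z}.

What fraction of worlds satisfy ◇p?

5/7

s: successors {s, y}; p there: s:F, y:T. ✓
t: successors {s, t, v, x, y}; p there: s:F, t:F, v:T, x:F, y:T. ✓
u: no successors, so ◇p fails. ✗
v: successors {s, y}; p there: s:F, y:T. ✓
x: successors {u}; p there: u:T. ✓
y: successors {x}; p there: x:F. ✗
z: successors {v, x, z}; p there: v:T, x:F, z:T. ✓
That's 5 of 7 worlds, so 5/7.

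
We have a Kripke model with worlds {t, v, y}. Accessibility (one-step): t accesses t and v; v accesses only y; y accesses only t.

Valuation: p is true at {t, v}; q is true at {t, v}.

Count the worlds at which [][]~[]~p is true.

t: successors {t, v}; []~[]~p there: t:F, v:T. ✗
v: successors {y}; []~[]~p there: y:T. ✓
y: successors {t}; []~[]~p there: t:F. ✗
Satisfying worlds: {v}.

1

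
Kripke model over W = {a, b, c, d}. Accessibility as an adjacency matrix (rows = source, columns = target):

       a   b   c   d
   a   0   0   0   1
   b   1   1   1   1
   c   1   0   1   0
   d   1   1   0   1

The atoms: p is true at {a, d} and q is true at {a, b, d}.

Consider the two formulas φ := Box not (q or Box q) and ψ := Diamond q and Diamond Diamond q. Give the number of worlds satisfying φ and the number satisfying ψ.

0 and 4

For Box not (q or Box q):
a: successors {d}; not (q or Box q) there: d:F. ✗
b: successors {a, b, c, d}; not (q or Box q) there: a:F, b:F, c:T, d:F. ✗
c: successors {a, c}; not (q or Box q) there: a:F, c:T. ✗
d: successors {a, b, d}; not (q or Box q) there: a:F, b:F, d:F. ✗
— 0 worlds.
For Diamond q and Diamond Diamond q:
a: Diamond q is T, Diamond Diamond q is T. ✓
b: Diamond q is T, Diamond Diamond q is T. ✓
c: Diamond q is T, Diamond Diamond q is T. ✓
d: Diamond q is T, Diamond Diamond q is T. ✓
— 4 worlds.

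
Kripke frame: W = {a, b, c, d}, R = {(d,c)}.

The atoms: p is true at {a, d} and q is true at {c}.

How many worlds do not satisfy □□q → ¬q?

1

a: □□q is T, ¬q is T. ✓
b: □□q is T, ¬q is T. ✓
c: □□q is T, ¬q is F. ✗
d: □□q is T, ¬q is T. ✓
Satisfying worlds: {a, b, d}.
So □□q → ¬q fails at the other 1 world.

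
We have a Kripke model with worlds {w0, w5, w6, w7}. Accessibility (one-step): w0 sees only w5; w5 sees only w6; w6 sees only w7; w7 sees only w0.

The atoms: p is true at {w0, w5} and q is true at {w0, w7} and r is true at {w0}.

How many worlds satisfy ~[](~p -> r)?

w0: [](~p -> r) is T. ✗
w5: [](~p -> r) is F. ✓
w6: [](~p -> r) is F. ✓
w7: [](~p -> r) is T. ✗
Satisfying worlds: {w5, w6}.

2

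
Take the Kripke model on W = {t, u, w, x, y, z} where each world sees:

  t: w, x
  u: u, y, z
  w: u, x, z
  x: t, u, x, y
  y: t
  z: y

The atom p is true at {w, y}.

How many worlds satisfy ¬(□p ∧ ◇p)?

t: □p ∧ ◇p is F. ✓
u: □p ∧ ◇p is F. ✓
w: □p ∧ ◇p is F. ✓
x: □p ∧ ◇p is F. ✓
y: □p ∧ ◇p is F. ✓
z: □p ∧ ◇p is T. ✗
Satisfying worlds: {t, u, w, x, y}.

5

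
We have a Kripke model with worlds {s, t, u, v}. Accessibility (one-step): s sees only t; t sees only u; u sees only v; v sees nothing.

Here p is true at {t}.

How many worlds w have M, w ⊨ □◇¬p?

s: successors {t}; ◇¬p there: t:T. ✓
t: successors {u}; ◇¬p there: u:T. ✓
u: successors {v}; ◇¬p there: v:F. ✗
v: no successors, so □◇¬p holds vacuously. ✓
Satisfying worlds: {s, t, v}.

3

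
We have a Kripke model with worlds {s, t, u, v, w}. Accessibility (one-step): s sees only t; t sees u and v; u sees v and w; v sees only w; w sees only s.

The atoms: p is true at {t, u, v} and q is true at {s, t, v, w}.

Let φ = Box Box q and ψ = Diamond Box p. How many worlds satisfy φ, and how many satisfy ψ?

For Box Box q:
s: successors {t}; Box q there: t:F. ✗
t: successors {u, v}; Box q there: u:T, v:T. ✓
u: successors {v, w}; Box q there: v:T, w:T. ✓
v: successors {w}; Box q there: w:T. ✓
w: successors {s}; Box q there: s:T. ✓
— 4 worlds.
For Diamond Box p:
s: successors {t}; Box p there: t:T. ✓
t: successors {u, v}; Box p there: u:F, v:F. ✗
u: successors {v, w}; Box p there: v:F, w:F. ✗
v: successors {w}; Box p there: w:F. ✗
w: successors {s}; Box p there: s:T. ✓
— 2 worlds.

4 and 2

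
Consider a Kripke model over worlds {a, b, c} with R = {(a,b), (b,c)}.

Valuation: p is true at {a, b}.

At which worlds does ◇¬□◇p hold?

{a}

a: successors {b}; ¬□◇p there: b:T. ✓
b: successors {c}; ¬□◇p there: c:F. ✗
c: no successors, so ◇¬□◇p fails. ✗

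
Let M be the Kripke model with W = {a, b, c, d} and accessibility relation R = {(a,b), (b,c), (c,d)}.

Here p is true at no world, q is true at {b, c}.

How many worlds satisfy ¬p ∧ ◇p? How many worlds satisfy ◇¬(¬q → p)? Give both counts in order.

0 and 1

For ¬p ∧ ◇p:
a: ¬p is T, ◇p is F. ✗
b: ¬p is T, ◇p is F. ✗
c: ¬p is T, ◇p is F. ✗
d: ¬p is T, ◇p is F. ✗
— 0 worlds.
For ◇¬(¬q → p):
a: successors {b}; ¬(¬q → p) there: b:F. ✗
b: successors {c}; ¬(¬q → p) there: c:F. ✗
c: successors {d}; ¬(¬q → p) there: d:T. ✓
d: no successors, so ◇¬(¬q → p) fails. ✗
— 1 world.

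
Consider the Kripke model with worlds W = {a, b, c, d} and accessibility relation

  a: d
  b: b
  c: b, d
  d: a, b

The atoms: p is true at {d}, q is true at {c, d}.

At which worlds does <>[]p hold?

{d}

a: successors {d}; []p there: d:F. ✗
b: successors {b}; []p there: b:F. ✗
c: successors {b, d}; []p there: b:F, d:F. ✗
d: successors {a, b}; []p there: a:T, b:F. ✓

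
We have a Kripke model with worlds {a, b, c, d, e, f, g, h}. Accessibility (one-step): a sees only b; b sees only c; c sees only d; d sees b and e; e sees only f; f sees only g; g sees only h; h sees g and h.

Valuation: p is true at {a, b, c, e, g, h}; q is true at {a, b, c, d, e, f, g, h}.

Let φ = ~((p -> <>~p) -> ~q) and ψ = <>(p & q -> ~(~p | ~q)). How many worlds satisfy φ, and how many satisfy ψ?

4 and 8

For ~((p -> <>~p) -> ~q):
a: (p -> <>~p) -> ~q is T. ✗
b: (p -> <>~p) -> ~q is T. ✗
c: (p -> <>~p) -> ~q is F. ✓
d: (p -> <>~p) -> ~q is F. ✓
e: (p -> <>~p) -> ~q is F. ✓
f: (p -> <>~p) -> ~q is F. ✓
g: (p -> <>~p) -> ~q is T. ✗
h: (p -> <>~p) -> ~q is T. ✗
— 4 worlds.
For <>(p & q -> ~(~p | ~q)):
a: successors {b}; p & q -> ~(~p | ~q) there: b:T. ✓
b: successors {c}; p & q -> ~(~p | ~q) there: c:T. ✓
c: successors {d}; p & q -> ~(~p | ~q) there: d:T. ✓
d: successors {b, e}; p & q -> ~(~p | ~q) there: b:T, e:T. ✓
e: successors {f}; p & q -> ~(~p | ~q) there: f:T. ✓
f: successors {g}; p & q -> ~(~p | ~q) there: g:T. ✓
g: successors {h}; p & q -> ~(~p | ~q) there: h:T. ✓
h: successors {g, h}; p & q -> ~(~p | ~q) there: g:T, h:T. ✓
— 8 worlds.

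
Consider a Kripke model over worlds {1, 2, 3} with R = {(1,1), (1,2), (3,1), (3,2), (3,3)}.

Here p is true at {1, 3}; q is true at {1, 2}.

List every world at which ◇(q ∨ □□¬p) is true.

{1, 3}

1: successors {1, 2}; q ∨ □□¬p there: 1:T, 2:T. ✓
2: no successors, so ◇(q ∨ □□¬p) fails. ✗
3: successors {1, 2, 3}; q ∨ □□¬p there: 1:T, 2:T, 3:F. ✓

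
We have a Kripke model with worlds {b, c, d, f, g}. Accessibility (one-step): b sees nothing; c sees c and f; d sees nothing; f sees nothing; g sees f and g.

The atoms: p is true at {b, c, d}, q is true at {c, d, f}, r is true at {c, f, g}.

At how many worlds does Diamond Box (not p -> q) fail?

b: no successors, so Diamond Box (not p -> q) fails. ✗
c: successors {c, f}; Box (not p -> q) there: c:T, f:T. ✓
d: no successors, so Diamond Box (not p -> q) fails. ✗
f: no successors, so Diamond Box (not p -> q) fails. ✗
g: successors {f, g}; Box (not p -> q) there: f:T, g:F. ✓
Satisfying worlds: {c, g}.
So Diamond Box (not p -> q) fails at the other 3 worlds.

3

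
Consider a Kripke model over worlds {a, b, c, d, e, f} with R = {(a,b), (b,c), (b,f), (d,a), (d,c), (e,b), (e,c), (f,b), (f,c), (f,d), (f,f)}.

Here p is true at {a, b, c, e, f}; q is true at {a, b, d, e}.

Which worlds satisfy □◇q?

a: successors {b}; ◇q there: b:F. ✗
b: successors {c, f}; ◇q there: c:F, f:T. ✗
c: no successors, so □◇q holds vacuously. ✓
d: successors {a, c}; ◇q there: a:T, c:F. ✗
e: successors {b, c}; ◇q there: b:F, c:F. ✗
f: successors {b, c, d, f}; ◇q there: b:F, c:F, d:T, f:T. ✗

{c}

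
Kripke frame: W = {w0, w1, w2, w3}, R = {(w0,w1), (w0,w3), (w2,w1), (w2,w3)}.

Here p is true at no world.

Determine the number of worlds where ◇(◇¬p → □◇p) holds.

w0: successors {w1, w3}; ◇¬p → □◇p there: w1:T, w3:T. ✓
w1: no successors, so ◇(◇¬p → □◇p) fails. ✗
w2: successors {w1, w3}; ◇¬p → □◇p there: w1:T, w3:T. ✓
w3: no successors, so ◇(◇¬p → □◇p) fails. ✗
Satisfying worlds: {w0, w2}.

2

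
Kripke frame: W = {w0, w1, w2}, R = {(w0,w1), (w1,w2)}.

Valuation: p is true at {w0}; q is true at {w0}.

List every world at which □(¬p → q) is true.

{w2}

w0: successors {w1}; ¬p → q there: w1:F. ✗
w1: successors {w2}; ¬p → q there: w2:F. ✗
w2: no successors, so □(¬p → q) holds vacuously. ✓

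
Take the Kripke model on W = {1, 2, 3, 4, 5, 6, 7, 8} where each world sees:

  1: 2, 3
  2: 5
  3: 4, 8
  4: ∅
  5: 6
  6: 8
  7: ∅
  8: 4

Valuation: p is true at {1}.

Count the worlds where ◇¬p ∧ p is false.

1: ◇¬p is T, p is T. ✓
2: ◇¬p is T, p is F. ✗
3: ◇¬p is T, p is F. ✗
4: ◇¬p is F, p is F. ✗
5: ◇¬p is T, p is F. ✗
6: ◇¬p is T, p is F. ✗
7: ◇¬p is F, p is F. ✗
8: ◇¬p is T, p is F. ✗
Satisfying worlds: {1}.
So ◇¬p ∧ p fails at the other 7 worlds.

7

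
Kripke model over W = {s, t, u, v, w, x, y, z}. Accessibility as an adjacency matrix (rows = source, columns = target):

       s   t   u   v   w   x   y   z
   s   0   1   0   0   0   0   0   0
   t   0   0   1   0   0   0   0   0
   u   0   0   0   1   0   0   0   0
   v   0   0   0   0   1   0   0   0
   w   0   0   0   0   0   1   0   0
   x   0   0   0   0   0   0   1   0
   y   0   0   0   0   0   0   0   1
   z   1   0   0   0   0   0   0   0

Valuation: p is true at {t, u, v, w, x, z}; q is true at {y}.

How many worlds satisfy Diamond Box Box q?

1

s: successors {t}; Box Box q there: t:F. ✗
t: successors {u}; Box Box q there: u:F. ✗
u: successors {v}; Box Box q there: v:F. ✗
v: successors {w}; Box Box q there: w:T. ✓
w: successors {x}; Box Box q there: x:F. ✗
x: successors {y}; Box Box q there: y:F. ✗
y: successors {z}; Box Box q there: z:F. ✗
z: successors {s}; Box Box q there: s:F. ✗
Satisfying worlds: {v}.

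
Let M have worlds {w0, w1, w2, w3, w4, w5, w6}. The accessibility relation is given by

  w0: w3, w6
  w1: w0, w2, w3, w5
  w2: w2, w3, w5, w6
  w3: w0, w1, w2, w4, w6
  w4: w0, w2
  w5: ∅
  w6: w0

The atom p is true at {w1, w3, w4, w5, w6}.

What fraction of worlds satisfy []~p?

3/7

w0: successors {w3, w6}; ~p there: w3:F, w6:F. ✗
w1: successors {w0, w2, w3, w5}; ~p there: w0:T, w2:T, w3:F, w5:F. ✗
w2: successors {w2, w3, w5, w6}; ~p there: w2:T, w3:F, w5:F, w6:F. ✗
w3: successors {w0, w1, w2, w4, w6}; ~p there: w0:T, w1:F, w2:T, w4:F, w6:F. ✗
w4: successors {w0, w2}; ~p there: w0:T, w2:T. ✓
w5: no successors, so []~p holds vacuously. ✓
w6: successors {w0}; ~p there: w0:T. ✓
That's 3 of 7 worlds, so 3/7.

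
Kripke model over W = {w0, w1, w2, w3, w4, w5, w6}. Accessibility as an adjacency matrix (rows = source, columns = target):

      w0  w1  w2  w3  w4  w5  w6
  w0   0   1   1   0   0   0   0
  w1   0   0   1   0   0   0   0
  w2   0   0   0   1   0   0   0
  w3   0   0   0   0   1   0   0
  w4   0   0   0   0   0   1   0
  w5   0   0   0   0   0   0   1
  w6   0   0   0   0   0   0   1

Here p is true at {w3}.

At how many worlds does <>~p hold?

6

w0: successors {w1, w2}; ~p there: w1:T, w2:T. ✓
w1: successors {w2}; ~p there: w2:T. ✓
w2: successors {w3}; ~p there: w3:F. ✗
w3: successors {w4}; ~p there: w4:T. ✓
w4: successors {w5}; ~p there: w5:T. ✓
w5: successors {w6}; ~p there: w6:T. ✓
w6: successors {w6}; ~p there: w6:T. ✓
Satisfying worlds: {w0, w1, w3, w4, w5, w6}.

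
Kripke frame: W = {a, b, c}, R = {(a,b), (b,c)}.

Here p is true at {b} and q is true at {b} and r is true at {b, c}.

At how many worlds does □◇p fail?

a: successors {b}; ◇p there: b:F. ✗
b: successors {c}; ◇p there: c:F. ✗
c: no successors, so □◇p holds vacuously. ✓
Satisfying worlds: {c}.
So □◇p fails at the other 2 worlds.

2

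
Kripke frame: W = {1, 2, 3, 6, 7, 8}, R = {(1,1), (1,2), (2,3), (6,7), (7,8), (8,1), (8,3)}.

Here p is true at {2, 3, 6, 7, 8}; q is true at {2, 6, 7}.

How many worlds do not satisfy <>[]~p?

1: successors {1, 2}; []~p there: 1:F, 2:F. ✗
2: successors {3}; []~p there: 3:T. ✓
3: no successors, so <>[]~p fails. ✗
6: successors {7}; []~p there: 7:F. ✗
7: successors {8}; []~p there: 8:F. ✗
8: successors {1, 3}; []~p there: 1:F, 3:T. ✓
Satisfying worlds: {2, 8}.
So <>[]~p fails at the other 4 worlds.

4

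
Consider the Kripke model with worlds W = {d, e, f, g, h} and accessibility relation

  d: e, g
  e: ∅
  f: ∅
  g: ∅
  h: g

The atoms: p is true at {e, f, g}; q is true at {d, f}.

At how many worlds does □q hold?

3

d: successors {e, g}; q there: e:F, g:F. ✗
e: no successors, so □q holds vacuously. ✓
f: no successors, so □q holds vacuously. ✓
g: no successors, so □q holds vacuously. ✓
h: successors {g}; q there: g:F. ✗
Satisfying worlds: {e, f, g}.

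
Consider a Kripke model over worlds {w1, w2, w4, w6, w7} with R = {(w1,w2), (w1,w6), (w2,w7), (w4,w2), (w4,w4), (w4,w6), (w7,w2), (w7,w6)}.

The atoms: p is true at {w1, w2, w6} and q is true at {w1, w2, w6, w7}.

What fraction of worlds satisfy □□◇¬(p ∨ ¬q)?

w1: successors {w2, w6}; □◇¬(p ∨ ¬q) there: w2:F, w6:T. ✗
w2: successors {w7}; □◇¬(p ∨ ¬q) there: w7:F. ✗
w4: successors {w2, w4, w6}; □◇¬(p ∨ ¬q) there: w2:F, w4:F, w6:T. ✗
w6: no successors, so □□◇¬(p ∨ ¬q) holds vacuously. ✓
w7: successors {w2, w6}; □◇¬(p ∨ ¬q) there: w2:F, w6:T. ✗
That's 1 of 5 worlds, so 1/5.

1/5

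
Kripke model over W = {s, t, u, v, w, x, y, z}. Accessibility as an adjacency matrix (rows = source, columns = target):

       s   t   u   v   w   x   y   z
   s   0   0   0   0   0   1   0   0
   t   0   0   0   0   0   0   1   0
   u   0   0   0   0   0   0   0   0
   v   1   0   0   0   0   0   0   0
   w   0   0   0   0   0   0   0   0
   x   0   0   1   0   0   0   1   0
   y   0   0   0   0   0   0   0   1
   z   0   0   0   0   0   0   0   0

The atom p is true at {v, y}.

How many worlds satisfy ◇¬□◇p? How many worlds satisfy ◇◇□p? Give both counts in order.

3 and 3

For ◇¬□◇p:
s: successors {x}; ¬□◇p there: x:T. ✓
t: successors {y}; ¬□◇p there: y:T. ✓
u: no successors, so ◇¬□◇p fails. ✗
v: successors {s}; ¬□◇p there: s:F. ✗
w: no successors, so ◇¬□◇p fails. ✗
x: successors {u, y}; ¬□◇p there: u:F, y:T. ✓
y: successors {z}; ¬□◇p there: z:F. ✗
z: no successors, so ◇¬□◇p fails. ✗
— 3 worlds.
For ◇◇□p:
s: successors {x}; ◇□p there: x:T. ✓
t: successors {y}; ◇□p there: y:T. ✓
u: no successors, so ◇◇□p fails. ✗
v: successors {s}; ◇□p there: s:F. ✗
w: no successors, so ◇◇□p fails. ✗
x: successors {u, y}; ◇□p there: u:F, y:T. ✓
y: successors {z}; ◇□p there: z:F. ✗
z: no successors, so ◇◇□p fails. ✗
— 3 worlds.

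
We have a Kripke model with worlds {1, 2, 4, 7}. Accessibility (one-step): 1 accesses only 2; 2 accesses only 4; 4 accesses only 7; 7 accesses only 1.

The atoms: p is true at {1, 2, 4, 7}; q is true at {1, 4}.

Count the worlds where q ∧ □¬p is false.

4

1: q is T, □¬p is F. ✗
2: q is F, □¬p is F. ✗
4: q is T, □¬p is F. ✗
7: q is F, □¬p is F. ✗
Satisfying worlds: ∅.
So q ∧ □¬p fails at the other 4 worlds.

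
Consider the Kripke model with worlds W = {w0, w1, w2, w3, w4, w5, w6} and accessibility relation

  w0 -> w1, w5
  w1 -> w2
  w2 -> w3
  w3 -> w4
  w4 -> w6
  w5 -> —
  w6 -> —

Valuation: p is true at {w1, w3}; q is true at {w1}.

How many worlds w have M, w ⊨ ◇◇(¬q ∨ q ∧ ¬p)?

4

w0: successors {w1, w5}; ◇(¬q ∨ q ∧ ¬p) there: w1:T, w5:F. ✓
w1: successors {w2}; ◇(¬q ∨ q ∧ ¬p) there: w2:T. ✓
w2: successors {w3}; ◇(¬q ∨ q ∧ ¬p) there: w3:T. ✓
w3: successors {w4}; ◇(¬q ∨ q ∧ ¬p) there: w4:T. ✓
w4: successors {w6}; ◇(¬q ∨ q ∧ ¬p) there: w6:F. ✗
w5: no successors, so ◇◇(¬q ∨ q ∧ ¬p) fails. ✗
w6: no successors, so ◇◇(¬q ∨ q ∧ ¬p) fails. ✗
Satisfying worlds: {w0, w1, w2, w3}.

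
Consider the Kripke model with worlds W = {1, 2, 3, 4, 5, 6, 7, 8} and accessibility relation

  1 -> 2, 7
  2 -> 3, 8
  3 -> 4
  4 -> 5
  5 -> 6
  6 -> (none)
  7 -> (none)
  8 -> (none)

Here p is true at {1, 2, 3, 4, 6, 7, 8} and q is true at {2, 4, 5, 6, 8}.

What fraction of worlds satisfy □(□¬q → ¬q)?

1: successors {2, 7}; □¬q → ¬q there: 2:T, 7:T. ✓
2: successors {3, 8}; □¬q → ¬q there: 3:T, 8:F. ✗
3: successors {4}; □¬q → ¬q there: 4:T. ✓
4: successors {5}; □¬q → ¬q there: 5:T. ✓
5: successors {6}; □¬q → ¬q there: 6:F. ✗
6: no successors, so □(□¬q → ¬q) holds vacuously. ✓
7: no successors, so □(□¬q → ¬q) holds vacuously. ✓
8: no successors, so □(□¬q → ¬q) holds vacuously. ✓
That's 6 of 8 worlds, so 6/8 = 3/4.

3/4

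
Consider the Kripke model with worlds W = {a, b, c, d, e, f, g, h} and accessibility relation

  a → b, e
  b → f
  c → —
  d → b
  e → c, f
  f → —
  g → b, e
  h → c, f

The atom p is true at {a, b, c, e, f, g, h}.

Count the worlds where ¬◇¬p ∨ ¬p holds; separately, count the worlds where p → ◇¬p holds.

8 and 1

For ¬◇¬p ∨ ¬p:
a: ¬◇¬p is T, ¬p is F. ✓
b: ¬◇¬p is T, ¬p is F. ✓
c: ¬◇¬p is T, ¬p is F. ✓
d: ¬◇¬p is T, ¬p is T. ✓
e: ¬◇¬p is T, ¬p is F. ✓
f: ¬◇¬p is T, ¬p is F. ✓
g: ¬◇¬p is T, ¬p is F. ✓
h: ¬◇¬p is T, ¬p is F. ✓
— 8 worlds.
For p → ◇¬p:
a: p is T, ◇¬p is F. ✗
b: p is T, ◇¬p is F. ✗
c: p is T, ◇¬p is F. ✗
d: p is F, ◇¬p is F. ✓
e: p is T, ◇¬p is F. ✗
f: p is T, ◇¬p is F. ✗
g: p is T, ◇¬p is F. ✗
h: p is T, ◇¬p is F. ✗
— 1 world.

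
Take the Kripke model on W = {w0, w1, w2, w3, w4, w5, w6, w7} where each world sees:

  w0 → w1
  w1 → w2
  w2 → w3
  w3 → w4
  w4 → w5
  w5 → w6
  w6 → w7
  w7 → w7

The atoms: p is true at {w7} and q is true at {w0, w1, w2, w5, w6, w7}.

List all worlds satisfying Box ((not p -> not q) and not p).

w0: successors {w1}; (not p -> not q) and not p there: w1:F. ✗
w1: successors {w2}; (not p -> not q) and not p there: w2:F. ✗
w2: successors {w3}; (not p -> not q) and not p there: w3:T. ✓
w3: successors {w4}; (not p -> not q) and not p there: w4:T. ✓
w4: successors {w5}; (not p -> not q) and not p there: w5:F. ✗
w5: successors {w6}; (not p -> not q) and not p there: w6:F. ✗
w6: successors {w7}; (not p -> not q) and not p there: w7:F. ✗
w7: successors {w7}; (not p -> not q) and not p there: w7:F. ✗

{w2, w3}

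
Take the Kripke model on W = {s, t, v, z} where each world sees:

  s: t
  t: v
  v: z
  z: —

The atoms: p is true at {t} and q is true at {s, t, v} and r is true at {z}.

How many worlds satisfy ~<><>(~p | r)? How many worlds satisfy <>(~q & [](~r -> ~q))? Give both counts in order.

2 and 1

For ~<><>(~p | r):
s: <><>(~p | r) is T. ✗
t: <><>(~p | r) is T. ✗
v: <><>(~p | r) is F. ✓
z: <><>(~p | r) is F. ✓
— 2 worlds.
For <>(~q & [](~r -> ~q)):
s: successors {t}; ~q & [](~r -> ~q) there: t:F. ✗
t: successors {v}; ~q & [](~r -> ~q) there: v:F. ✗
v: successors {z}; ~q & [](~r -> ~q) there: z:T. ✓
z: no successors, so <>(~q & [](~r -> ~q)) fails. ✗
— 1 world.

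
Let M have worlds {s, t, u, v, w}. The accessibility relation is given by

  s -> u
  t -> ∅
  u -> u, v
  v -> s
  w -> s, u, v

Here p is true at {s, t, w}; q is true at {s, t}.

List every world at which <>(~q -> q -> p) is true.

s: successors {u}; ~q -> q -> p there: u:T. ✓
t: no successors, so <>(~q -> q -> p) fails. ✗
u: successors {u, v}; ~q -> q -> p there: u:T, v:T. ✓
v: successors {s}; ~q -> q -> p there: s:T. ✓
w: successors {s, u, v}; ~q -> q -> p there: s:T, u:T, v:T. ✓

{s, u, v, w}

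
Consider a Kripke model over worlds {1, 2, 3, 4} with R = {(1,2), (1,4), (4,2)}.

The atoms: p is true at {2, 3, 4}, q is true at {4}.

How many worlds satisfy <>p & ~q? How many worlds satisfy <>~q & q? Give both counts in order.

1 and 1

For <>p & ~q:
1: <>p is T, ~q is T. ✓
2: <>p is F, ~q is T. ✗
3: <>p is F, ~q is T. ✗
4: <>p is T, ~q is F. ✗
— 1 world.
For <>~q & q:
1: <>~q is T, q is F. ✗
2: <>~q is F, q is F. ✗
3: <>~q is F, q is F. ✗
4: <>~q is T, q is T. ✓
— 1 world.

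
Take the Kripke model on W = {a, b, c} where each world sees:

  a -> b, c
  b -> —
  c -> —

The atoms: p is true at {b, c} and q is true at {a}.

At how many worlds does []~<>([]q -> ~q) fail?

0

a: successors {b, c}; ~<>([]q -> ~q) there: b:T, c:T. ✓
b: no successors, so []~<>([]q -> ~q) holds vacuously. ✓
c: no successors, so []~<>([]q -> ~q) holds vacuously. ✓
Satisfying worlds: {a, b, c}.
So []~<>([]q -> ~q) fails at the other 0 worlds.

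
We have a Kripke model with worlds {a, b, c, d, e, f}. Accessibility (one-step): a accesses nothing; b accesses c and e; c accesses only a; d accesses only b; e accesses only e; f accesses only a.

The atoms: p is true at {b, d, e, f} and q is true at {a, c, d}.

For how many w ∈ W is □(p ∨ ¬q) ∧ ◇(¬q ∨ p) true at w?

2

a: □(p ∨ ¬q) is T, ◇(¬q ∨ p) is F. ✗
b: □(p ∨ ¬q) is F, ◇(¬q ∨ p) is T. ✗
c: □(p ∨ ¬q) is F, ◇(¬q ∨ p) is F. ✗
d: □(p ∨ ¬q) is T, ◇(¬q ∨ p) is T. ✓
e: □(p ∨ ¬q) is T, ◇(¬q ∨ p) is T. ✓
f: □(p ∨ ¬q) is F, ◇(¬q ∨ p) is F. ✗
Satisfying worlds: {d, e}.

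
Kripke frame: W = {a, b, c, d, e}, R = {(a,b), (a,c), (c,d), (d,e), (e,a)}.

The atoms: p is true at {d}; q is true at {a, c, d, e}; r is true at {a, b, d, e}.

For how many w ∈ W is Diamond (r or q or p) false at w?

1

a: successors {b, c}; r or q or p there: b:T, c:T. ✓
b: no successors, so Diamond (r or q or p) fails. ✗
c: successors {d}; r or q or p there: d:T. ✓
d: successors {e}; r or q or p there: e:T. ✓
e: successors {a}; r or q or p there: a:T. ✓
Satisfying worlds: {a, c, d, e}.
So Diamond (r or q or p) fails at the other 1 world.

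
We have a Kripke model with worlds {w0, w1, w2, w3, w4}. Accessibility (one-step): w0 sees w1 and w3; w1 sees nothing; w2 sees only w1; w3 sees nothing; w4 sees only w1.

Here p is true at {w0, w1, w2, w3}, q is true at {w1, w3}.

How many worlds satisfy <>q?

3

w0: successors {w1, w3}; q there: w1:T, w3:T. ✓
w1: no successors, so <>q fails. ✗
w2: successors {w1}; q there: w1:T. ✓
w3: no successors, so <>q fails. ✗
w4: successors {w1}; q there: w1:T. ✓
Satisfying worlds: {w0, w2, w4}.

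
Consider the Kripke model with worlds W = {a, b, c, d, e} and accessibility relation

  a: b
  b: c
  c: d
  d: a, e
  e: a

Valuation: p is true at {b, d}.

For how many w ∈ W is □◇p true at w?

2

a: successors {b}; ◇p there: b:F. ✗
b: successors {c}; ◇p there: c:T. ✓
c: successors {d}; ◇p there: d:F. ✗
d: successors {a, e}; ◇p there: a:T, e:F. ✗
e: successors {a}; ◇p there: a:T. ✓
Satisfying worlds: {b, e}.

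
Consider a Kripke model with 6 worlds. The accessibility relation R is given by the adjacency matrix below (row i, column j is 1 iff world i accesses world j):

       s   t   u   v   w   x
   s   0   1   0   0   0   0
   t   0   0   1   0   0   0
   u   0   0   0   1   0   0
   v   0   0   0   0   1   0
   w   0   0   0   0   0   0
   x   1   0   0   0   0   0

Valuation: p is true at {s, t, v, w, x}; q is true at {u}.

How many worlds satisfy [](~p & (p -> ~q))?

2

s: successors {t}; ~p & (p -> ~q) there: t:F. ✗
t: successors {u}; ~p & (p -> ~q) there: u:T. ✓
u: successors {v}; ~p & (p -> ~q) there: v:F. ✗
v: successors {w}; ~p & (p -> ~q) there: w:F. ✗
w: no successors, so [](~p & (p -> ~q)) holds vacuously. ✓
x: successors {s}; ~p & (p -> ~q) there: s:F. ✗
Satisfying worlds: {t, w}.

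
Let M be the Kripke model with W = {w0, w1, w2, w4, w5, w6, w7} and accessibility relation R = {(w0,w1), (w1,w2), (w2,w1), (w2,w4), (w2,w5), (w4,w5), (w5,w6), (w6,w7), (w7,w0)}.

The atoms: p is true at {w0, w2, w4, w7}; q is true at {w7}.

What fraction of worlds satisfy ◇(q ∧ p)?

w0: successors {w1}; q ∧ p there: w1:F. ✗
w1: successors {w2}; q ∧ p there: w2:F. ✗
w2: successors {w1, w4, w5}; q ∧ p there: w1:F, w4:F, w5:F. ✗
w4: successors {w5}; q ∧ p there: w5:F. ✗
w5: successors {w6}; q ∧ p there: w6:F. ✗
w6: successors {w7}; q ∧ p there: w7:T. ✓
w7: successors {w0}; q ∧ p there: w0:F. ✗
That's 1 of 7 worlds, so 1/7.

1/7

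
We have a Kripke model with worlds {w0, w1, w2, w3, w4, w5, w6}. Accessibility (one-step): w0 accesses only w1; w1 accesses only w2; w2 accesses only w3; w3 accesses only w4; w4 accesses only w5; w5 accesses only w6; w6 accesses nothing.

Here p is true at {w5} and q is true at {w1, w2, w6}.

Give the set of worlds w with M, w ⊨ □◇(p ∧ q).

{w6}

w0: successors {w1}; ◇(p ∧ q) there: w1:F. ✗
w1: successors {w2}; ◇(p ∧ q) there: w2:F. ✗
w2: successors {w3}; ◇(p ∧ q) there: w3:F. ✗
w3: successors {w4}; ◇(p ∧ q) there: w4:F. ✗
w4: successors {w5}; ◇(p ∧ q) there: w5:F. ✗
w5: successors {w6}; ◇(p ∧ q) there: w6:F. ✗
w6: no successors, so □◇(p ∧ q) holds vacuously. ✓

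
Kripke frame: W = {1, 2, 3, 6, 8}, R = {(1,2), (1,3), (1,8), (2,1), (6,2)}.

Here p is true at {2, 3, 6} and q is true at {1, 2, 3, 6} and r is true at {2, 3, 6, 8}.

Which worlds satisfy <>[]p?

{1}

1: successors {2, 3, 8}; []p there: 2:F, 3:T, 8:T. ✓
2: successors {1}; []p there: 1:F. ✗
3: no successors, so <>[]p fails. ✗
6: successors {2}; []p there: 2:F. ✗
8: no successors, so <>[]p fails. ✗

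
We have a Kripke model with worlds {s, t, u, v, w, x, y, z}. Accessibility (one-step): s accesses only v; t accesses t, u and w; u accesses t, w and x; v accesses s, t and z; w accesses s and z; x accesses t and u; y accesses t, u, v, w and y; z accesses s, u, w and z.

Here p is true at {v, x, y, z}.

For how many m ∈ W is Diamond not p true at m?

s: successors {v}; not p there: v:F. ✗
t: successors {t, u, w}; not p there: t:T, u:T, w:T. ✓
u: successors {t, w, x}; not p there: t:T, w:T, x:F. ✓
v: successors {s, t, z}; not p there: s:T, t:T, z:F. ✓
w: successors {s, z}; not p there: s:T, z:F. ✓
x: successors {t, u}; not p there: t:T, u:T. ✓
y: successors {t, u, v, w, y}; not p there: t:T, u:T, v:F, w:T, y:F. ✓
z: successors {s, u, w, z}; not p there: s:T, u:T, w:T, z:F. ✓
Satisfying worlds: {t, u, v, w, x, y, z}.

7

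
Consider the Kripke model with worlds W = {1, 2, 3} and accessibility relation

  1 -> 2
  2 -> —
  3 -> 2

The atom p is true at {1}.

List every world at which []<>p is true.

{2}

1: successors {2}; <>p there: 2:F. ✗
2: no successors, so []<>p holds vacuously. ✓
3: successors {2}; <>p there: 2:F. ✗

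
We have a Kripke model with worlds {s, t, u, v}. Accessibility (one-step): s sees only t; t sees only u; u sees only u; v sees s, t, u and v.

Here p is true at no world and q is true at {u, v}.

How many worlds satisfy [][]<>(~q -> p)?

s: successors {t}; []<>(~q -> p) there: t:T. ✓
t: successors {u}; []<>(~q -> p) there: u:T. ✓
u: successors {u}; []<>(~q -> p) there: u:T. ✓
v: successors {s, t, u, v}; []<>(~q -> p) there: s:T, t:T, u:T, v:F. ✗
Satisfying worlds: {s, t, u}.

3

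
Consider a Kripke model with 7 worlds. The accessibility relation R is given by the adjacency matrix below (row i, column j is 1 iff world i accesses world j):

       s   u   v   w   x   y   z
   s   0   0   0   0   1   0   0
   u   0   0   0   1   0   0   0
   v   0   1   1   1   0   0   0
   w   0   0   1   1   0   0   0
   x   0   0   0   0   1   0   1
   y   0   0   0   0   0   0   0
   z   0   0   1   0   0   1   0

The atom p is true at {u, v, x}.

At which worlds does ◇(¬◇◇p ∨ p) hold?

s: successors {x}; ¬◇◇p ∨ p there: x:T. ✓
u: successors {w}; ¬◇◇p ∨ p there: w:F. ✗
v: successors {u, v, w}; ¬◇◇p ∨ p there: u:T, v:T, w:F. ✓
w: successors {v, w}; ¬◇◇p ∨ p there: v:T, w:F. ✓
x: successors {x, z}; ¬◇◇p ∨ p there: x:T, z:F. ✓
y: no successors, so ◇(¬◇◇p ∨ p) fails. ✗
z: successors {v, y}; ¬◇◇p ∨ p there: v:T, y:T. ✓

{s, v, w, x, z}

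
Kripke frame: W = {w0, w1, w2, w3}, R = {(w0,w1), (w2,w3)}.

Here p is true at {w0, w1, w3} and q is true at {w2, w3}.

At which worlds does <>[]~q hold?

{w0, w2}

w0: successors {w1}; []~q there: w1:T. ✓
w1: no successors, so <>[]~q fails. ✗
w2: successors {w3}; []~q there: w3:T. ✓
w3: no successors, so <>[]~q fails. ✗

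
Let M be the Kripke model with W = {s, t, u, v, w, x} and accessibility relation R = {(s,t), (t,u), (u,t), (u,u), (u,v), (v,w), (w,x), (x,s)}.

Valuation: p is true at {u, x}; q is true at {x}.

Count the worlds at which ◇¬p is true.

4

s: successors {t}; ¬p there: t:T. ✓
t: successors {u}; ¬p there: u:F. ✗
u: successors {t, u, v}; ¬p there: t:T, u:F, v:T. ✓
v: successors {w}; ¬p there: w:T. ✓
w: successors {x}; ¬p there: x:F. ✗
x: successors {s}; ¬p there: s:T. ✓
Satisfying worlds: {s, u, v, x}.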